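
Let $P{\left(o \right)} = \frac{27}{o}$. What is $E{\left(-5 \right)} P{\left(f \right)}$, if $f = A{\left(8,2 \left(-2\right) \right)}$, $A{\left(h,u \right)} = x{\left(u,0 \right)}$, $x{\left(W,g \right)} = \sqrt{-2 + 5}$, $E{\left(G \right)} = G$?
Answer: $- 45 \sqrt{3} \approx -77.942$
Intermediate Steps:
$x{\left(W,g \right)} = \sqrt{3}$
$A{\left(h,u \right)} = \sqrt{3}$
$f = \sqrt{3} \approx 1.732$
$E{\left(-5 \right)} P{\left(f \right)} = - 5 \frac{27}{\sqrt{3}} = - 5 \cdot 27 \frac{\sqrt{3}}{3} = - 5 \cdot 9 \sqrt{3} = - 45 \sqrt{3}$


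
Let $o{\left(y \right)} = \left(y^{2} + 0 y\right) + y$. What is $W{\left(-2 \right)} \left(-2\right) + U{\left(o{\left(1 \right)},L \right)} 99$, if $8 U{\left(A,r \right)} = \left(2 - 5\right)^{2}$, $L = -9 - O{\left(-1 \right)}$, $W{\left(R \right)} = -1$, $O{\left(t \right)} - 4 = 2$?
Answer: $\frac{907}{8} \approx 113.38$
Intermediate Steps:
$O{\left(t \right)} = 6$ ($O{\left(t \right)} = 4 + 2 = 6$)
$o{\left(y \right)} = y + y^{2}$ ($o{\left(y \right)} = \left(y^{2} + 0\right) + y = y^{2} + y = y + y^{2}$)
$L = -15$ ($L = -9 - 6 = -15$)
$U{\left(A,r \right)} = \frac{9}{8}$ ($U{\left(A,r \right)} = \frac{\left(2 - 5\right)^{2}}{8} = \frac{\left(-3\right)^{2}}{8} = \frac{1}{8} \cdot 9 = \frac{9}{8}$)
$W{\left(-2 \right)} \left(-2\right) + U{\left(o{\left(1 \right)},L \right)} 99 = \left(-1\right) \left(-2\right) + \frac{9}{8} \cdot 99 = 2 + \frac{891}{8} = \frac{907}{8}$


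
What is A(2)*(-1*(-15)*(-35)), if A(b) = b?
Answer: -1050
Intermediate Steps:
A(2)*(-1*(-15)*(-35)) = 2*(-1*(-15)*(-35)) = 2*(15*(-35)) = 2*(-525) = -1050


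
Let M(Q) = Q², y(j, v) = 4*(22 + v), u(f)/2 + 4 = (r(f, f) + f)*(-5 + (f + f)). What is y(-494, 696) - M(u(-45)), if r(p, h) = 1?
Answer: -69753032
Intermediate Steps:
u(f) = -8 + 2*(1 + f)*(-5 + 2*f) (u(f) = -8 + 2*((1 + f)*(-5 + (f + f))) = -8 + 2*((1 + f)*(-5 + 2*f)) = -8 + 2*(1 + f)*(-5 + 2*f))
y(j, v) = 88 + 4*v
y(-494, 696) - M(u(-45)) = (88 + 4*696) - (-18 - 6*(-45) + 4*(-45)²)² = (88 + 2784) - (-18 + 270 + 4*2025)² = 2872 - (-18 + 270 + 8100)² = 2872 - 1*8352² = 2872 - 1*69755904 = 2872 - 69755904 = -69753032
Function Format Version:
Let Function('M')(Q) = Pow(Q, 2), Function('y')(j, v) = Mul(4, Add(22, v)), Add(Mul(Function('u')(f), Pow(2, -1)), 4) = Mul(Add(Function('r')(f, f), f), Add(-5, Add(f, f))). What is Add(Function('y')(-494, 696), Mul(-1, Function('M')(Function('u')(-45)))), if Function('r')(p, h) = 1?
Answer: -69753032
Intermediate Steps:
Function('u')(f) = Add(-8, Mul(2, Add(1, f), Add(-5, Mul(2, f)))) (Function('u')(f) = Add(-8, Mul(2, Mul(Add(1, f), Add(-5, Add(f, f))))) = Add(-8, Mul(2, Mul(Add(1, f), Add(-5, Mul(2, f))))) = Add(-8, Mul(2, Add(1, f), Add(-5, Mul(2, f)))))
Function('y')(j, v) = Add(88, Mul(4, v))
Add(Function('y')(-494, 696), Mul(-1, Function('M')(Function('u')(-45)))) = Add(Add(88, Mul(4, 696)), Mul(-1, Pow(Add(-18, Mul(-6, -45), Mul(4, Pow(-45, 2))), 2))) = Add(Add(88, 2784), Mul(-1, Pow(Add(-18, 270, Mul(4, 2025)), 2))) = Add(2872, Mul(-1, Pow(Add(-18, 270, 8100), 2))) = Add(2872, Mul(-1, Pow(8352, 2))) = Add(2872, Mul(-1, 69755904)) = Add(2872, -69755904) = -69753032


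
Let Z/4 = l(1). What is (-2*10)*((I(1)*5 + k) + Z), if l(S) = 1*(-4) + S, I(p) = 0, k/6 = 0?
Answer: 240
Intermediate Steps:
k = 0 (k = 6*0 = 0)
l(S) = -4 + S
Z = -12 (Z = 4*(-4 + 1) = 4*(-3) = -12)
(-2*10)*((I(1)*5 + k) + Z) = (-2*10)*((0*5 + 0) - 12) = -20*((0 + 0) - 12) = -20*(0 - 12) = -20*(-12) = 240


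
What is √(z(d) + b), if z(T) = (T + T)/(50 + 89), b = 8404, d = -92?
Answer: 2*√40587027/139 ≈ 91.666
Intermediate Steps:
z(T) = 2*T/139 (z(T) = (2*T)/139 = (2*T)*(1/139) = 2*T/139)
√(z(d) + b) = √((2/139)*(-92) + 8404) = √(-184/139 + 8404) = √(1167972/139) = 2*√40587027/139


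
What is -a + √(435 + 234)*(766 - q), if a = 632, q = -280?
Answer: -632 + 1046*√669 ≈ 26423.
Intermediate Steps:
-a + √(435 + 234)*(766 - q) = -1*632 + √(435 + 234)*(766 - 1*(-280)) = -632 + √669*(766 + 280) = -632 + √669*1046 = -632 + 1046*√669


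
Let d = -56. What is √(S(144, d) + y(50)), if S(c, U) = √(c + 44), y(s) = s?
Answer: √(50 + 2*√47) ≈ 7.9819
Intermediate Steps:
S(c, U) = √(44 + c)
√(S(144, d) + y(50)) = √(√(44 + 144) + 50) = √(√188 + 50) = √(2*√47 + 50) = √(50 + 2*√47)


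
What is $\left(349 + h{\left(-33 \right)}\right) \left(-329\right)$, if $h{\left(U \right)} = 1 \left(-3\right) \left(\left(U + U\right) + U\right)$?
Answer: $-212534$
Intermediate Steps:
$h{\left(U \right)} = - 9 U$ ($h{\left(U \right)} = - 3 \left(2 U + U\right) = - 3 \cdot 3 U = - 9 U$)
$\left(349 + h{\left(-33 \right)}\right) \left(-329\right) = \left(349 - -297\right) \left(-329\right) = \left(349 + 297\right) \left(-329\right) = 646 \left(-329\right) = -212534$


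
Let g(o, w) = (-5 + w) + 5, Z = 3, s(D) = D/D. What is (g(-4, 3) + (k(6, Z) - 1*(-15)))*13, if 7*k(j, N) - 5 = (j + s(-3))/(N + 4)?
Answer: 1716/7 ≈ 245.14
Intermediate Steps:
s(D) = 1
g(o, w) = w
k(j, N) = 5/7 + (1 + j)/(7*(4 + N)) (k(j, N) = 5/7 + ((j + 1)/(N + 4))/7 = 5/7 + ((1 + j)/(4 + N))/7 = 5/7 + (1 + j)/(7*(4 + N)))
(g(-4, 3) + (k(6, Z) - 1*(-15)))*13 = (3 + ((21 + 6 + 5*3)/(7*(4 + 3)) - 1*(-15)))*13 = (3 + ((1/7)*(21 + 6 + 15)/7 + 15))*13 = (3 + ((1/7)*(1/7)*42 + 15))*13 = (3 + (6/7 + 15))*13 = (3 + 111/7)*13 = (132/7)*13 = 1716/7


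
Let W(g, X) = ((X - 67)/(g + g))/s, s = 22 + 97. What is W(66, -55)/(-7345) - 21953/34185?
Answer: -28142543469/43823369590 ≈ -0.64218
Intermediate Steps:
s = 119
W(g, X) = (-67 + X)/(238*g) (W(g, X) = ((X - 67)/(g + g))/119 = ((-67 + X)/((2*g)))*(1/119) = ((-67 + X)*(1/(2*g)))*(1/119) = ((-67 + X)/(2*g))*(1/119) = (-67 + X)/(238*g))
W(66, -55)/(-7345) - 21953/34185 = ((1/238)*(-67 - 55)/66)/(-7345) - 21953/34185 = ((1/238)*(1/66)*(-122))*(-1/7345) - 21953*1/34185 = -61/7854*(-1/7345) - 21953/34185 = 61/57687630 - 21953/34185 = -28142543469/43823369590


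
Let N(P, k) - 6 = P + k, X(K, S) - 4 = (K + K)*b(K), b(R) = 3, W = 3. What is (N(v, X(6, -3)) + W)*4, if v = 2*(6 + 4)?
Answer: 276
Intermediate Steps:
v = 20 (v = 2*10 = 20)
X(K, S) = 4 + 6*K (X(K, S) = 4 + (K + K)*3 = 4 + (2*K)*3 = 4 + 6*K)
N(P, k) = 6 + P + k (N(P, k) = 6 + (P + k) = 6 + P + k)
(N(v, X(6, -3)) + W)*4 = ((6 + 20 + (4 + 6*6)) + 3)*4 = ((6 + 20 + (4 + 36)) + 3)*4 = ((6 + 20 + 40) + 3)*4 = (66 + 3)*4 = 69*4 = 276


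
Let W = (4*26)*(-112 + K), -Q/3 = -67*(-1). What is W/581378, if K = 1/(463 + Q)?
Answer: -762918/38080259 ≈ -0.020034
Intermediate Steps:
Q = -201 (Q = -(-201)*(-1) = -3*67 = -201)
K = 1/262 (K = 1/(463 - 201) = 1/262 ≈ 0.0038168)
W = -1525836/131 (W = (4*26)*(-112 + 1/262) = 104*(-29343/262) = -1525836/131 ≈ -11648.)
W/581378 = -1525836/131/581378 = -1525836/131*1/581378 = -762918/38080259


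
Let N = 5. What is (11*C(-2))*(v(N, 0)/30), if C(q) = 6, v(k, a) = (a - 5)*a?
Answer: 0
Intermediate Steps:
v(k, a) = a*(-5 + a) (v(k, a) = (-5 + a)*a = a*(-5 + a))
(11*C(-2))*(v(N, 0)/30) = (11*6)*((0*(-5 + 0))/30) = 66*((0*(-5))*(1/30)) = 66*(0*(1/30)) = 66*0 = 0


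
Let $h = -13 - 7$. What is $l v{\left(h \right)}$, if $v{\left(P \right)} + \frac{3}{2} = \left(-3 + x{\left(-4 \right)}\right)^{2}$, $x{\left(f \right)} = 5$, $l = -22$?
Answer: $-55$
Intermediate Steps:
$h = -20$
$v{\left(P \right)} = \frac{5}{2}$ ($v{\left(P \right)} = - \frac{3}{2} + \left(-3 + 5\right)^{2} = - \frac{3}{2} + 2^{2} = - \frac{3}{2} + 4 = \frac{5}{2}$)
$l v{\left(h \right)} = \left(-22\right) \frac{5}{2} = -55$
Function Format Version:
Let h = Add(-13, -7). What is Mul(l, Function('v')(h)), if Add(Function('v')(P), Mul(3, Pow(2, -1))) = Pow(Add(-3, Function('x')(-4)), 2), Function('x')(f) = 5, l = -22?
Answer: -55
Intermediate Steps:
h = -20
Function('v')(P) = Rational(5, 2) (Function('v')(P) = Add(Rational(-3, 2), Pow(Add(-3, 5), 2)) = Add(Rational(-3, 2), Pow(2, 2)) = Add(Rational(-3, 2), 4) = Rational(5, 2))
Mul(l, Function('v')(h)) = Mul(-22, Rational(5, 2)) = -55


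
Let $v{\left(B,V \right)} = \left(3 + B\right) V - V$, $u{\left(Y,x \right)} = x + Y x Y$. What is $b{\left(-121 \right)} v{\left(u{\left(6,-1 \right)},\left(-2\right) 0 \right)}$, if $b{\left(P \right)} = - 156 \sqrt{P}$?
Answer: $0$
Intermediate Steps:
$u{\left(Y,x \right)} = x + x Y^{2}$
$v{\left(B,V \right)} = - V + V \left(3 + B\right)$ ($v{\left(B,V \right)} = V \left(3 + B\right) - V = - V + V \left(3 + B\right)$)
$b{\left(-121 \right)} v{\left(u{\left(6,-1 \right)},\left(-2\right) 0 \right)} = - 156 \sqrt{-121} \left(-2\right) 0 \left(2 - \left(1 + 6^{2}\right)\right) = - 156 \cdot 11 i 0 \left(2 - \left(1 + 36\right)\right) = - 1716 i 0 \left(2 - 37\right) = - 1716 i 0 \left(-35\right) = - 1716 i 0 = 0$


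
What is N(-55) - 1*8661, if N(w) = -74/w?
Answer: -476281/55 ≈ -8659.7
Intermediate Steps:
N(-55) - 1*8661 = -74/(-55) - 1*8661 = -74*(-1/55) - 8661 = 74/55 - 8661 = -476281/55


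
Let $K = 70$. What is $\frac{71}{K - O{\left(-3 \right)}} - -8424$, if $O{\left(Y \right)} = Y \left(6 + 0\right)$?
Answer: $\frac{741383}{88} \approx 8424.8$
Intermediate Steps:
$O{\left(Y \right)} = 6 Y$ ($O{\left(Y \right)} = Y 6 = 6 Y$)
$\frac{71}{K - O{\left(-3 \right)}} - -8424 = \frac{71}{70 - 6 \left(-3\right)} - -8424 = \frac{71}{70 - -18} + 8424 = \frac{71}{70 + 18} + 8424 = \frac{71}{88} + 8424 = \frac{741383}{88}$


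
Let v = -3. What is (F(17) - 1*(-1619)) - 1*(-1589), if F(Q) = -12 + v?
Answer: 3193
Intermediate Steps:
F(Q) = -15 (F(Q) = -12 - 3 = -15)
(F(17) - 1*(-1619)) - 1*(-1589) = (-15 - 1*(-1619)) - 1*(-1589) = (-15 + 1619) + 1589 = 1604 + 1589 = 3193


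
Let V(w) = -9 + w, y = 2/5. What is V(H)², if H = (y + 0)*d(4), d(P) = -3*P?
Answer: 4761/25 ≈ 190.44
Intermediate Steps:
y = ⅖ (y = 2*(⅕) = ⅖ ≈ 0.40000)
H = -24/5 (H = (⅖ + 0)*(-3*4) = (⅖)*(-12) = -24/5 ≈ -4.8000)
V(H)² = (-9 - 24/5)² = (-69/5)² = 4761/25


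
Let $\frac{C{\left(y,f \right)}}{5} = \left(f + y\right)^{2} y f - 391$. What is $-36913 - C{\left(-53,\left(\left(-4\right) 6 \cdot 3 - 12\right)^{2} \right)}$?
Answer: $91700710073602$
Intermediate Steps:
$C{\left(y,f \right)} = -1955 + 5 f y \left(f + y\right)^{2}$ ($C{\left(y,f \right)} = 5 \left(\left(f + y\right)^{2} y f - 391\right) = 5 \left(y \left(f + y\right)^{2} f - 391\right) = 5 \left(f y \left(f + y\right)^{2} - 391\right) = 5 \left(-391 + f y \left(f + y\right)^{2}\right) = -1955 + 5 f y \left(f + y\right)^{2}$)
$-36913 - C{\left(-53,\left(\left(-4\right) 6 \cdot 3 - 12\right)^{2} \right)} = -36913 - \left(-1955 + 5 \left(\left(-4\right) 6 \cdot 3 - 12\right)^{2} \left(-53\right) \left(\left(\left(-4\right) 6 \cdot 3 - 12\right)^{2} - 53\right)^{2}\right) = -36913 - \left(-1955 + 5 \left(\left(-24\right) 3 - 12\right)^{2} \left(-53\right) \left(\left(\left(-24\right) 3 - 12\right)^{2} - 53\right)^{2}\right) = -36913 - \left(-1955 + 5 \left(-72 - 12\right)^{2} \left(-53\right) \left(\left(-72 - 12\right)^{2} - 53\right)^{2}\right) = -36913 - \left(-1955 + 5 \left(-84\right)^{2} \left(-53\right) \left(\left(-84\right)^{2} - 53\right)^{2}\right) = -36913 - \left(-1955 + 5 \cdot 7056 \left(-53\right) \left(7056 - 53\right)^{2}\right) = -36913 - \left(-1955 + 5 \cdot 7056 \left(-53\right) 7003^{2}\right) = -36913 - \left(-1955 + 5 \cdot 7056 \left(-53\right) 49042009\right) = -36913 - \left(-1955 - 91700710108560\right) = -36913 - -91700710110515 = -36913 + 91700710110515 = 91700710073602$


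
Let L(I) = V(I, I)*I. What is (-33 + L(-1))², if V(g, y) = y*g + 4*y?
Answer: 900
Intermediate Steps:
V(g, y) = 4*y + g*y (V(g, y) = g*y + 4*y = 4*y + g*y)
L(I) = I²*(4 + I) (L(I) = (I*(4 + I))*I = I²*(4 + I))
(-33 + L(-1))² = (-33 + (-1)²*(4 - 1))² = (-33 + 1*3)² = (-33 + 3)² = (-30)² = 900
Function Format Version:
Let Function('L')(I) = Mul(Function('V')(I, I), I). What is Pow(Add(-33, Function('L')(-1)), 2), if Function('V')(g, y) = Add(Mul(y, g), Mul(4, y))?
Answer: 900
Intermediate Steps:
Function('V')(g, y) = Add(Mul(4, y), Mul(g, y)) (Function('V')(g, y) = Add(Mul(g, y), Mul(4, y)) = Add(Mul(4, y), Mul(g, y)))
Function('L')(I) = Mul(Pow(I, 2), Add(4, I)) (Function('L')(I) = Mul(Mul(I, Add(4, I)), I) = Mul(Pow(I, 2), Add(4, I)))
Pow(Add(-33, Function('L')(-1)), 2) = Pow(Add(-33, Mul(Pow(-1, 2), Add(4, -1))), 2) = Pow(Add(-33, Mul(1, 3)), 2) = Pow(Add(-33, 3), 2) = Pow(-30, 2) = 900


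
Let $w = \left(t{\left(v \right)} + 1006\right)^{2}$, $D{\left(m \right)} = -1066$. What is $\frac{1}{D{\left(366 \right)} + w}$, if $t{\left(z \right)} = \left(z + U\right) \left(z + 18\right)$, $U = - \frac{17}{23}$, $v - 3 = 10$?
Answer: $\frac{529}{1015770486} \approx 5.2079 \cdot 10^{-7}$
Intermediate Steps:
$v = 13$ ($v = 3 + 10 = 13$)
$U = - \frac{17}{23}$ ($U = \left(-17\right) \frac{1}{23} = - \frac{17}{23} \approx -0.73913$)
$t{\left(z \right)} = \left(18 + z\right) \left(- \frac{17}{23} + z\right)$ ($t{\left(z \right)} = \left(z - \frac{17}{23}\right) \left(z + 18\right) = \left(- \frac{17}{23} + z\right) \left(18 + z\right) = \left(18 + z\right) \left(- \frac{17}{23} + z\right)$)
$w = \frac{1016334400}{529}$ ($w = \left(\left(- \frac{306}{23} + 13^{2} + \frac{397}{23} \cdot 13\right) + 1006\right)^{2} = \left(\left(- \frac{306}{23} + 169 + \frac{5161}{23}\right) + 1006\right)^{2} = \left(\frac{8742}{23} + 1006\right)^{2} = \left(\frac{31880}{23}\right)^{2} = \frac{1016334400}{529} \approx 1.9212 \cdot 10^{6}$)
$\frac{1}{D{\left(366 \right)} + w} = \frac{1}{-1066 + \frac{1016334400}{529}} = \frac{1}{\frac{1015770486}{529}} = \frac{529}{1015770486}$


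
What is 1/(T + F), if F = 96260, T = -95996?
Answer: 1/264 ≈ 0.0037879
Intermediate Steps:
1/(T + F) = 1/(-95996 + 96260) = 1/264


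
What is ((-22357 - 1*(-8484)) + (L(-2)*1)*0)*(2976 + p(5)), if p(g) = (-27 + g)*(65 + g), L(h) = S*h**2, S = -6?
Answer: -19921628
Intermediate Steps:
L(h) = -6*h**2
((-22357 - 1*(-8484)) + (L(-2)*1)*0)*(2976 + p(5)) = ((-22357 - 1*(-8484)) + (-6*(-2)**2*1)*0)*(2976 + (-1755 + 5**2 + 38*5)) = ((-22357 + 8484) + (-6*4*1)*0)*(2976 + (-1755 + 25 + 190)) = (-13873 - 24*1*0)*(2976 - 1540) = (-13873 - 24*0)*1436 = (-13873 + 0)*1436 = -13873*1436 = -19921628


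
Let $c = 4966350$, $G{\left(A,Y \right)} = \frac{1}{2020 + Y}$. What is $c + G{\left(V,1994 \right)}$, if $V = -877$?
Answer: $\frac{19934928901}{4014} \approx 4.9664 \cdot 10^{6}$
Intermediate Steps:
$c + G{\left(V,1994 \right)} = 4966350 + \frac{1}{2020 + 1994} = 4966350 + \frac{1}{4014} = \frac{19934928901}{4014}$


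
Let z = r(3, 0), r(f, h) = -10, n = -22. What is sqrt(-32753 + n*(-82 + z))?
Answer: I*sqrt(30729) ≈ 175.3*I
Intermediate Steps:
z = -10
sqrt(-32753 + n*(-82 + z)) = sqrt(-32753 - 22*(-82 - 10)) = sqrt(-32753 - 22*(-92)) = sqrt(-32753 + 2024) = sqrt(-30729) = I*sqrt(30729)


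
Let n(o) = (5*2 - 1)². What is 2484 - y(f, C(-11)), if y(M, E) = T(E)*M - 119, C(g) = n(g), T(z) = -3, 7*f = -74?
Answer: 17999/7 ≈ 2571.3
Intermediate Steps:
f = -74/7 (f = (⅐)*(-74) = -74/7 ≈ -10.571)
n(o) = 81 (n(o) = (10 - 1)² = 9² = 81)
C(g) = 81
y(M, E) = -119 - 3*M (y(M, E) = -3*M - 119 = -119 - 3*M)
2484 - y(f, C(-11)) = 2484 - (-119 - 3*(-74/7)) = 2484 - (-119 + 222/7) = 2484 - 1*(-611/7) = 2484 + 611/7 = 17999/7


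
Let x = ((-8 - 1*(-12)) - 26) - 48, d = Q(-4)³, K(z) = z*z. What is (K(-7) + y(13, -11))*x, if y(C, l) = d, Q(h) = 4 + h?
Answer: -3430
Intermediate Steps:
K(z) = z²
d = 0 (d = (4 - 4)³ = 0³ = 0)
x = -70 (x = ((-8 + 12) - 26) - 48 = (4 - 26) - 48 = -22 - 48 = -70)
y(C, l) = 0
(K(-7) + y(13, -11))*x = ((-7)² + 0)*(-70) = (49 + 0)*(-70) = 49*(-70) = -3430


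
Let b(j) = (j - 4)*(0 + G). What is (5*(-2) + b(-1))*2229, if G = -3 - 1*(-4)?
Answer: -33435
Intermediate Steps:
G = 1 (G = -3 + 4 = 1)
b(j) = -4 + j (b(j) = (j - 4)*(0 + 1) = (-4 + j)*1 = -4 + j)
(5*(-2) + b(-1))*2229 = (5*(-2) + (-4 - 1))*2229 = (-10 - 5)*2229 = -15*2229 = -33435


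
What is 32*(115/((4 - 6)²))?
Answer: 920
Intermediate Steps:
32*(115/((4 - 6)²)) = 32*(115/((-2)²)) = 32*(115/4) = 920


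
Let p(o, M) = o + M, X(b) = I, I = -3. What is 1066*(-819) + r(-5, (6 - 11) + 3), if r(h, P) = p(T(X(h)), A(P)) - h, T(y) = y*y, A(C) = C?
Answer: -873042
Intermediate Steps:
X(b) = -3
T(y) = y²
p(o, M) = M + o
r(h, P) = 9 + P - h (r(h, P) = (P + (-3)²) - h = (P + 9) - h = (9 + P) - h = 9 + P - h)
1066*(-819) + r(-5, (6 - 11) + 3) = 1066*(-819) + (9 + ((6 - 11) + 3) - 1*(-5)) = -873054 + (9 + (-5 + 3) + 5) = -873054 + (9 - 2 + 5) = -873054 + 12 = -873042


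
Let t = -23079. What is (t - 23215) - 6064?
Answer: -52358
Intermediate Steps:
(t - 23215) - 6064 = (-23079 - 23215) - 6064 = -46294 - 6064 = -52358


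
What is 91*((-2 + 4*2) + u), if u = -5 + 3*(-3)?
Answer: -728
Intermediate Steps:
u = -14 (u = -5 - 9 = -14)
91*((-2 + 4*2) + u) = 91*((-2 + 4*2) - 14) = 91*((-2 + 8) - 14) = 91*(6 - 14) = 91*(-8) = -728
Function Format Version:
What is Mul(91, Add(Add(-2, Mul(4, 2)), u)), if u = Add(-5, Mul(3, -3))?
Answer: -728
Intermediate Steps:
u = -14 (u = Add(-5, -9) = -14)
Mul(91, Add(Add(-2, Mul(4, 2)), u)) = Mul(91, Add(Add(-2, Mul(4, 2)), -14)) = Mul(91, Add(Add(-2, 8), -14)) = Mul(91, Add(6, -14)) = Mul(91, -8) = -728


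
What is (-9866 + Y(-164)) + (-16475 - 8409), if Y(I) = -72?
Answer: -34822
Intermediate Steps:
(-9866 + Y(-164)) + (-16475 - 8409) = (-9866 - 72) + (-16475 - 8409) = -9938 - 24884 = -34822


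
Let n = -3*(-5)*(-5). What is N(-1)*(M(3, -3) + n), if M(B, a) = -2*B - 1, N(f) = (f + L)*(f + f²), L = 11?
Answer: 0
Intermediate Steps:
N(f) = (11 + f)*(f + f²) (N(f) = (f + 11)*(f + f²) = (11 + f)*(f + f²))
M(B, a) = -1 - 2*B
n = -75 (n = 15*(-5) = -75)
N(-1)*(M(3, -3) + n) = (-(11 + (-1)² + 12*(-1)))*((-1 - 2*3) - 75) = (-(11 + 1 - 12))*((-1 - 6) - 75) = (-1*0)*(-7 - 75) = 0*(-82) = 0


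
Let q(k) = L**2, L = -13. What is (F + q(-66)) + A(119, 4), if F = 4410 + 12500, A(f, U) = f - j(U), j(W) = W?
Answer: 17194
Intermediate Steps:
q(k) = 169 (q(k) = (-13)**2 = 169)
A(f, U) = f - U
F = 16910
(F + q(-66)) + A(119, 4) = (16910 + 169) + (119 - 1*4) = 17079 + (119 - 4) = 17079 + 115 = 17194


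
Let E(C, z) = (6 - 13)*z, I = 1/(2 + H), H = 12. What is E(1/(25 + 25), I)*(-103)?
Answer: 103/2 ≈ 51.500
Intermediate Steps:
I = 1/14 (I = 1/(2 + 12) = 1/14 ≈ 0.071429)
E(C, z) = -7*z
E(1/(25 + 25), I)*(-103) = -7*1/14*(-103) = -½*(-103) = 103/2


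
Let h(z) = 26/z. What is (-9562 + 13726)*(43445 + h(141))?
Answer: 8502570148/47 ≈ 1.8091e+8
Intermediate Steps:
(-9562 + 13726)*(43445 + h(141)) = (-9562 + 13726)*(43445 + 26/141) = 4164*(43445 + 26*(1/141)) = 4164*(43445 + 26/141) = 4164*(6125771/141) = 8502570148/47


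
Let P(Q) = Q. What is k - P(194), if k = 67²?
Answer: 4295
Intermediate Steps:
k = 4489
k - P(194) = 4489 - 1*194 = 4489 - 194 = 4295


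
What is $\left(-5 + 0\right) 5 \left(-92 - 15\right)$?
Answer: $2675$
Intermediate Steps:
$\left(-5 + 0\right) 5 \left(-92 - 15\right) = \left(-5\right) 5 \left(-107\right) = \left(-25\right) \left(-107\right) = 2675$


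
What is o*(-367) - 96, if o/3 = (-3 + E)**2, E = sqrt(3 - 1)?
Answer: -12207 + 6606*sqrt(2) ≈ -2864.7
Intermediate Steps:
E = sqrt(2) ≈ 1.4142
o = 3*(-3 + sqrt(2))**2 ≈ 7.5442
o*(-367) - 96 = (33 - 18*sqrt(2))*(-367) - 96 = (-12111 + 6606*sqrt(2)) - 96 = -12207 + 6606*sqrt(2)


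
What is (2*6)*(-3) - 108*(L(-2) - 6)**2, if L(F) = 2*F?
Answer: -10836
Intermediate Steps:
(2*6)*(-3) - 108*(L(-2) - 6)**2 = (2*6)*(-3) - 108*(2*(-2) - 6)**2 = 12*(-3) - 108*(-4 - 6)**2 = -36 - 108*(-10)**2 = -36 - 108*100 = -36 - 10800 = -10836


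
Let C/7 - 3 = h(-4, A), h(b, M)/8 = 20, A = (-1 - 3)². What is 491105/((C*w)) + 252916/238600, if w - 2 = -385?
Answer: -1394091/21850150 ≈ -0.063802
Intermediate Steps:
A = 16 (A = (-4)² = 16)
h(b, M) = 160 (h(b, M) = 8*20 = 160)
w = -383 (w = 2 - 385 = -383)
C = 1141 (C = 21 + 7*160 = 21 + 1120 = 1141)
491105/((C*w)) + 252916/238600 = 491105/((1141*(-383))) + 252916/238600 = 491105/(-437003) + 252916*(1/238600) = 491105*(-1/437003) + 53/50 = -491105/437003 + 53/50 = -1394091/21850150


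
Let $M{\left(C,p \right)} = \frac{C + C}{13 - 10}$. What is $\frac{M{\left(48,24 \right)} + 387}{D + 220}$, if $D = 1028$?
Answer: $\frac{419}{1248} \approx 0.33574$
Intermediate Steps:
$M{\left(C,p \right)} = \frac{2 C}{3}$
$\frac{M{\left(48,24 \right)} + 387}{D + 220} = \frac{\frac{2}{3} \cdot 48 + 387}{1028 + 220} = \frac{32 + 387}{1248} = 419 \cdot \frac{1}{1248} = \frac{419}{1248}$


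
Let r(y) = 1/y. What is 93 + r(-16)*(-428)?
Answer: 479/4 ≈ 119.75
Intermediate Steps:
93 + r(-16)*(-428) = 93 - 428/(-16) = 93 - 1/16*(-428) = 93 + 107/4 = 479/4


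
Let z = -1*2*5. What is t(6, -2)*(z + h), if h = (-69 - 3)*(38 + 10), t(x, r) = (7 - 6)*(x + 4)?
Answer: -34660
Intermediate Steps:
t(x, r) = 4 + x (t(x, r) = 1*(4 + x) = 4 + x)
z = -10 (z = -2*5 = -10)
h = -3456 (h = -72*48 = -3456)
t(6, -2)*(z + h) = (4 + 6)*(-10 - 3456) = 10*(-3466) = -34660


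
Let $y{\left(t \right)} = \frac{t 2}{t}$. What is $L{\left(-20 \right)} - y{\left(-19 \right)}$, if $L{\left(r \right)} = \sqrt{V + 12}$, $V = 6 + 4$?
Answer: $-2 + \sqrt{22} \approx 2.6904$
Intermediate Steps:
$V = 10$
$L{\left(r \right)} = \sqrt{22}$ ($L{\left(r \right)} = \sqrt{10 + 12} = \sqrt{22}$)
$y{\left(t \right)} = 2$ ($y{\left(t \right)} = \frac{2 t}{t} = 2$)
$L{\left(-20 \right)} - y{\left(-19 \right)} = \sqrt{22} - 2 = -2 + \sqrt{22}$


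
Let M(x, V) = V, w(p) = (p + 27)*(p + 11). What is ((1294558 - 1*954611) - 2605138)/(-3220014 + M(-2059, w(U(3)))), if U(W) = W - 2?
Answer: 2265191/3219678 ≈ 0.70355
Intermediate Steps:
U(W) = -2 + W
w(p) = (11 + p)*(27 + p) (w(p) = (27 + p)*(11 + p) = (11 + p)*(27 + p))
((1294558 - 1*954611) - 2605138)/(-3220014 + M(-2059, w(U(3)))) = ((1294558 - 1*954611) - 2605138)/(-3220014 + (297 + (-2 + 3)**2 + 38*(-2 + 3))) = ((1294558 - 954611) - 2605138)/(-3220014 + (297 + 1**2 + 38*1)) = (339947 - 2605138)/(-3220014 + (297 + 1 + 38)) = -2265191/(-3220014 + 336) = -2265191/(-3219678) = -2265191*(-1/3219678) = 2265191/3219678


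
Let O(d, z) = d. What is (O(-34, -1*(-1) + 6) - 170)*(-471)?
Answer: 96084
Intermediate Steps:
(O(-34, -1*(-1) + 6) - 170)*(-471) = (-34 - 170)*(-471) = -204*(-471) = 96084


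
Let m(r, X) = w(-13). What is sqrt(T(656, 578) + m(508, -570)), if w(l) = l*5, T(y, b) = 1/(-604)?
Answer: I*sqrt(5928411)/302 ≈ 8.0624*I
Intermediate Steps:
T(y, b) = -1/604
w(l) = 5*l
m(r, X) = -65 (m(r, X) = 5*(-13) = -65)
sqrt(T(656, 578) + m(508, -570)) = sqrt(-1/604 - 65) = sqrt(-39261/604) = I*sqrt(5928411)/302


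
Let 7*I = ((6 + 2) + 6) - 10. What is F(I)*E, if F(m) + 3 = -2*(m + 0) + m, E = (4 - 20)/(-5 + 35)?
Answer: 40/21 ≈ 1.9048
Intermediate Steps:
I = 4/7 (I = (((6 + 2) + 6) - 10)/7 = ((8 + 6) - 10)/7 = (14 - 10)/7 = (⅐)*4 = 4/7 ≈ 0.57143)
E = -8/15 (E = -16/30 = -16*1/30 = -8/15 ≈ -0.53333)
F(m) = -3 - m (F(m) = -3 + (-2*(m + 0) + m) = -3 + (-2*m + m) = -3 - m)
F(I)*E = (-3 - 1*4/7)*(-8/15) = (-3 - 4/7)*(-8/15) = -25/7*(-8/15) = 40/21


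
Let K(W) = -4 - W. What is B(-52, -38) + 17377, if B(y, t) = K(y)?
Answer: 17425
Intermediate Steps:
B(y, t) = -4 - y
B(-52, -38) + 17377 = (-4 - 1*(-52)) + 17377 = (-4 + 52) + 17377 = 48 + 17377 = 17425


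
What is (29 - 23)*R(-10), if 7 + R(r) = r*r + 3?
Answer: 576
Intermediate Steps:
R(r) = -4 + r² (R(r) = -7 + (r*r + 3) = -7 + (r² + 3) = -7 + (3 + r²) = -4 + r²)
(29 - 23)*R(-10) = (29 - 23)*(-4 + (-10)²) = 6*(-4 + 100) = 6*96 = 576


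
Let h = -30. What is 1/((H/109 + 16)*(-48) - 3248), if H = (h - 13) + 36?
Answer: -109/437408 ≈ -0.00024920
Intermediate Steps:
H = -7 (H = (-30 - 13) + 36 = -43 + 36 = -7)
1/((H/109 + 16)*(-48) - 3248) = 1/((-7/109 + 16)*(-48) - 3248) = 1/((1737/109)*(-48) - 3248) = 1/(-83376/109 - 3248) = 1/(-437408/109) = -109/437408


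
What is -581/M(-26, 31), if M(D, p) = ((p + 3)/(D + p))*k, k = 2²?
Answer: -2905/136 ≈ -21.360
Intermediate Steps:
k = 4
M(D, p) = 4*(3 + p)/(D + p) (M(D, p) = ((p + 3)/(D + p))*4 = ((3 + p)/(D + p))*4 = 4*(3 + p)/(D + p))
-581/M(-26, 31) = -581*(-26 + 31)/(4*(3 + 31)) = -581/(4*34/5) = -581/(4*(⅕)*34) = -581/136/5 = -581*5/136 = -2905/136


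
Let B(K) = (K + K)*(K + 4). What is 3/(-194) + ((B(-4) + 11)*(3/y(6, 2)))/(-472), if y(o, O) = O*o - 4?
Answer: -8865/366272 ≈ -0.024203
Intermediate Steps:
y(o, O) = -4 + O*o
B(K) = 2*K*(4 + K) (B(K) = (2*K)*(4 + K) = 2*K*(4 + K))
3/(-194) + ((B(-4) + 11)*(3/y(6, 2)))/(-472) = 3/(-194) + ((2*(-4)*(4 - 4) + 11)*(3/(-4 + 2*6)))/(-472) = 3*(-1/194) + ((2*(-4)*0 + 11)*(3/(-4 + 12)))*(-1/472) = -3/194 + ((0 + 11)*(3/8))*(-1/472) = -3/194 + (11*(3*(1/8)))*(-1/472) = -3/194 + (11*(3/8))*(-1/472) = -3/194 + (33/8)*(-1/472) = -3/194 - 33/3776 = -8865/366272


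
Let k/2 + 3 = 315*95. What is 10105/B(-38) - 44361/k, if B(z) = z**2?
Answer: 11263882/1800307 ≈ 6.2566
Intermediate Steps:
k = 59844 (k = -6 + 2*(315*95) = -6 + 2*29925 = -6 + 59850 = 59844)
10105/B(-38) - 44361/k = 10105/((-38)**2) - 44361/59844 = 10105/1444 - 44361*1/59844 = 10105*(1/1444) - 14787/19948 = 10105/1444 - 14787/19948 = 11263882/1800307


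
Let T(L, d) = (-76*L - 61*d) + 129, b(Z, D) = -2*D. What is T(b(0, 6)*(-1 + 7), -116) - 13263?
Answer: -586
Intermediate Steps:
T(L, d) = 129 - 76*L - 61*d
T(b(0, 6)*(-1 + 7), -116) - 13263 = (129 - 76*(-2*6)*(-1 + 7) - 61*(-116)) - 13263 = (129 - (-912)*6 + 7076) - 13263 = (129 - 76*(-72) + 7076) - 13263 = (129 + 5472 + 7076) - 13263 = 12677 - 13263 = -586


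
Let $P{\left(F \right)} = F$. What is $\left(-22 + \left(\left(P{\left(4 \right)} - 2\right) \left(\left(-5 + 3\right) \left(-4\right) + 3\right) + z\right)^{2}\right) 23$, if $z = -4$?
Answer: $6946$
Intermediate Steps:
$\left(-22 + \left(\left(P{\left(4 \right)} - 2\right) \left(\left(-5 + 3\right) \left(-4\right) + 3\right) + z\right)^{2}\right) 23 = \left(-22 + \left(\left(4 - 2\right) \left(\left(-5 + 3\right) \left(-4\right) + 3\right) - 4\right)^{2}\right) 23 = \left(-22 + \left(2 \left(\left(-2\right) \left(-4\right) + 3\right) - 4\right)^{2}\right) 23 = \left(-22 + \left(2 \left(8 + 3\right) - 4\right)^{2}\right) 23 = \left(-22 + \left(2 \cdot 11 - 4\right)^{2}\right) 23 = \left(-22 + \left(22 - 4\right)^{2}\right) 23 = \left(-22 + 18^{2}\right) 23 = \left(-22 + 324\right) 23 = 302 \cdot 23 = 6946$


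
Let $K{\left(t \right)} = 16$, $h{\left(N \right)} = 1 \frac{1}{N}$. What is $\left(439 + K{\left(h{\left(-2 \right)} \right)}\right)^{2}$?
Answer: $207025$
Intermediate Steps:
$h{\left(N \right)} = \frac{1}{N}$
$\left(439 + K{\left(h{\left(-2 \right)} \right)}\right)^{2} = \left(439 + 16\right)^{2} = 455^{2} = 207025$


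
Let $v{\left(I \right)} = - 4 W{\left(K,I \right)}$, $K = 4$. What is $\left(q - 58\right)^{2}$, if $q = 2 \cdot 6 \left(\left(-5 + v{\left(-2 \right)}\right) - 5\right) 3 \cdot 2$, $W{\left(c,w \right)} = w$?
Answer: $40804$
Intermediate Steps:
$v{\left(I \right)} = - 4 I$
$q = -144$ ($q = 2 \cdot 6 \left(\left(-5 - -8\right) - 5\right) 3 \cdot 2 = 12 \left(\left(-5 + 8\right) - 5\right) 3 \cdot 2 = 12 \left(3 - 5\right) 3 \cdot 2 = 12 \left(-2\right) 3 \cdot 2 = \left(-24\right) 3 \cdot 2 = \left(-72\right) 2 = -144$)
$\left(q - 58\right)^{2} = \left(-144 - 58\right)^{2} = \left(-202\right)^{2} = 40804$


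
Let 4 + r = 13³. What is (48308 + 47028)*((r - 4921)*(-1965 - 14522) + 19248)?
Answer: 4289718063424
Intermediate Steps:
r = 2193 (r = -4 + 13³ = -4 + 2197 = 2193)
(48308 + 47028)*((r - 4921)*(-1965 - 14522) + 19248) = (48308 + 47028)*((2193 - 4921)*(-1965 - 14522) + 19248) = 95336*(-2728*(-16487) + 19248) = 95336*(44976536 + 19248) = 95336*44995784 = 4289718063424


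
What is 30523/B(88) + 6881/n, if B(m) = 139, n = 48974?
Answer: 1495789861/6807386 ≈ 219.73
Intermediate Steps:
30523/B(88) + 6881/n = 30523/139 + 6881/48974 = 1495789861/6807386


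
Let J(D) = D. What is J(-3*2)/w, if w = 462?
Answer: -1/77 ≈ -0.012987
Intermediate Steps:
J(-3*2)/w = -3*2/462 = -6*1/462 = -1/77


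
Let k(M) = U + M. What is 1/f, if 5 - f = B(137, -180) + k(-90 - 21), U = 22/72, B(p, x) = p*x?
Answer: 36/891925 ≈ 4.0362e-5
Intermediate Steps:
U = 11/36 (U = 22*(1/72) = 11/36 ≈ 0.30556)
k(M) = 11/36 + M
f = 891925/36 (f = 5 - (137*(-180) + (11/36 + (-90 - 21))) = 5 - (-24660 + (11/36 - 111)) = 5 - (-24660 - 3985/36) = 5 - 1*(-891745/36) = 5 + 891745/36 = 891925/36 ≈ 24776.)
1/f = 1/(891925/36) = 36/891925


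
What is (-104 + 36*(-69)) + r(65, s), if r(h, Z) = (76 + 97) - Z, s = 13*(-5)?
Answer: -2350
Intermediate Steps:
s = -65
r(h, Z) = 173 - Z
(-104 + 36*(-69)) + r(65, s) = (-104 + 36*(-69)) + (173 - 1*(-65)) = (-104 - 2484) + (173 + 65) = -2588 + 238 = -2350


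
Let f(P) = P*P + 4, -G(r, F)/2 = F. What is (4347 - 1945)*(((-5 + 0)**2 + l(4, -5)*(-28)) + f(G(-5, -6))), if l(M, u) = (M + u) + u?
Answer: 819082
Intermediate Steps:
l(M, u) = M + 2*u
G(r, F) = -2*F
f(P) = 4 + P**2 (f(P) = P**2 + 4 = 4 + P**2)
(4347 - 1945)*(((-5 + 0)**2 + l(4, -5)*(-28)) + f(G(-5, -6))) = (4347 - 1945)*(((-5 + 0)**2 + (4 + 2*(-5))*(-28)) + (4 + (-2*(-6))**2)) = 2402*(((-5)**2 + (4 - 10)*(-28)) + (4 + 12**2)) = 2402*((25 - 6*(-28)) + (4 + 144)) = 2402*((25 + 168) + 148) = 2402*(193 + 148) = 2402*341 = 819082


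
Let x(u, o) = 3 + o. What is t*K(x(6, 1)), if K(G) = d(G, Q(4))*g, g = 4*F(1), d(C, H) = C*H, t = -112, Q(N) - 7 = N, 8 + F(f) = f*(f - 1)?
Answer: 157696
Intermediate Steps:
F(f) = -8 + f*(-1 + f) (F(f) = -8 + f*(f - 1) = -8 + f*(-1 + f))
Q(N) = 7 + N
g = -32 (g = 4*(-8 + 1² - 1*1) = 4*(-8 + 1 - 1) = 4*(-8) = -32)
K(G) = -352*G (K(G) = (G*(7 + 4))*(-32) = (G*11)*(-32) = (11*G)*(-32) = -352*G)
t*K(x(6, 1)) = -(-39424)*(3 + 1) = -(-39424)*4 = -112*(-1408) = 157696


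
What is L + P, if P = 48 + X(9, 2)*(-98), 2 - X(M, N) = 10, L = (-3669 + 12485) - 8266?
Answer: 1382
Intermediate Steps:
L = 550 (L = 8816 - 8266 = 550)
X(M, N) = -8 (X(M, N) = 2 - 1*10 = 2 - 10 = -8)
P = 832 (P = 48 - 8*(-98) = 48 + 784 = 832)
L + P = 550 + 832 = 1382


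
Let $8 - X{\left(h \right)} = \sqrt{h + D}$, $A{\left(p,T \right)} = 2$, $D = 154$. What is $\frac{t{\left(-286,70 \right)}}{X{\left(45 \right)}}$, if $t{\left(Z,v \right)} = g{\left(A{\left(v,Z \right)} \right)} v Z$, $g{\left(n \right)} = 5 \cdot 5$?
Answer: $\frac{800800}{27} + \frac{100100 \sqrt{199}}{27} \approx 81959.0$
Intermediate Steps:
$g{\left(n \right)} = 25$
$t{\left(Z,v \right)} = 25 Z v$ ($t{\left(Z,v \right)} = 25 v Z = 25 Z v$)
$X{\left(h \right)} = 8 - \sqrt{154 + h}$ ($X{\left(h \right)} = 8 - \sqrt{h + 154} = 8 - \sqrt{154 + h}$)
$\frac{t{\left(-286,70 \right)}}{X{\left(45 \right)}} = \frac{25 \left(-286\right) 70}{8 - \sqrt{154 + 45}} = - \frac{500500}{8 - \sqrt{199}}$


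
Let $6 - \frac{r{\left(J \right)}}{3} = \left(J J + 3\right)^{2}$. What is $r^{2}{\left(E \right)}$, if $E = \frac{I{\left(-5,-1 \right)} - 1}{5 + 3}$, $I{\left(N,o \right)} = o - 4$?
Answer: $\frac{26409321}{65536} \approx 402.97$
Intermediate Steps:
$I{\left(N,o \right)} = -4 + o$
$E = - \frac{3}{4}$ ($E = \frac{\left(-4 - 1\right) - 1}{5 + 3} = \frac{-5 - 1}{8} = \left(-6\right) \frac{1}{8} = - \frac{3}{4} \approx -0.75$)
$r{\left(J \right)} = 18 - 3 \left(3 + J^{2}\right)^{2}$ ($r{\left(J \right)} = 18 - 3 \left(J J + 3\right)^{2} = 18 - 3 \left(J^{2} + 3\right)^{2} = 18 - 3 \left(3 + J^{2}\right)^{2}$)
$r^{2}{\left(E \right)} = \left(18 - 3 \left(3 + \left(- \frac{3}{4}\right)^{2}\right)^{2}\right)^{2} = \left(18 - 3 \left(3 + \frac{9}{16}\right)^{2}\right)^{2} = \left(18 - 3 \left(\frac{57}{16}\right)^{2}\right)^{2} = \left(18 - \frac{9747}{256}\right)^{2} = \left(- \frac{5139}{256}\right)^{2} = \frac{26409321}{65536}$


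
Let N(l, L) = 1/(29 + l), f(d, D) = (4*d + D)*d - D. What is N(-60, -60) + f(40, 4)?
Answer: 203235/31 ≈ 6556.0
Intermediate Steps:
f(d, D) = -D + d*(D + 4*d) (f(d, D) = (D + 4*d)*d - D = d*(D + 4*d) - D = -D + d*(D + 4*d))
N(-60, -60) + f(40, 4) = 1/(29 - 60) + (-1*4 + 4*40² + 4*40) = 1/(-31) + (-4 + 4*1600 + 160) = -1/31 + (-4 + 6400 + 160) = -1/31 + 6556 = 203235/31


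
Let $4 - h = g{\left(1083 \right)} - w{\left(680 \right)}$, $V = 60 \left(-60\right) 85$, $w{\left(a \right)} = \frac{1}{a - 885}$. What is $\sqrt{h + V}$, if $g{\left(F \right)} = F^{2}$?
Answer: $\frac{3 i \sqrt{6905571370}}{205} \approx 1216.1 i$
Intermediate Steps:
$w{\left(a \right)} = \frac{1}{-885 + a}$
$V = -306000$ ($V = \left(-3600\right) 85 = -306000$)
$h = - \frac{240441426}{205}$ ($h = 4 - \left(1083^{2} - \frac{1}{-885 + 680}\right) = 4 - \left(1172889 - \frac{1}{-205}\right) = 4 - \left(1172889 - - \frac{1}{205}\right) = 4 - \left(1172889 + \frac{1}{205}\right) = 4 - \frac{240442246}{205} = - \frac{240441426}{205} \approx -1.1729 \cdot 10^{6}$)
$\sqrt{h + V} = \sqrt{- \frac{240441426}{205} - 306000} = \sqrt{- \frac{303171426}{205}} = \frac{3 i \sqrt{6905571370}}{205}$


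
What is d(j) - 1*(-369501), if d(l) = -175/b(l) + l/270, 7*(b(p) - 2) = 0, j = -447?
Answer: 16623533/45 ≈ 3.6941e+5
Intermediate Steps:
b(p) = 2 (b(p) = 2 + (1/7)*0 = 2 + 0 = 2)
d(l) = -175/2 + l/270
d(j) - 1*(-369501) = (-175/2 + (1/270)*(-447)) - 1*(-369501) = (-175/2 - 149/90) + 369501 = -4012/45 + 369501 = 16623533/45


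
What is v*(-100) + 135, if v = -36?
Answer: 3735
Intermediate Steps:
v*(-100) + 135 = -36*(-100) + 135 = 3600 + 135 = 3735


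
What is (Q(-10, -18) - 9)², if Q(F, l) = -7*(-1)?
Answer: 4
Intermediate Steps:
Q(F, l) = 7
(Q(-10, -18) - 9)² = (7 - 9)² = (-2)² = 4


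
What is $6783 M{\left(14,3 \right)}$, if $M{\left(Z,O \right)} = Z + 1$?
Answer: $101745$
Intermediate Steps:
$M{\left(Z,O \right)} = 1 + Z$
$6783 M{\left(14,3 \right)} = 6783 \left(1 + 14\right) = 6783 \cdot 15 = 101745$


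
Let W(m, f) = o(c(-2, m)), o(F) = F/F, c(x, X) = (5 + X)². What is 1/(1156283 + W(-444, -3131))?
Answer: 1/1156284 ≈ 8.6484e-7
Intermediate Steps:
o(F) = 1
W(m, f) = 1
1/(1156283 + W(-444, -3131)) = 1/(1156283 + 1) = 1/1156284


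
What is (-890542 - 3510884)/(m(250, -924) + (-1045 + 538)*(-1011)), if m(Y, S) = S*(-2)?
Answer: -77218/9025 ≈ -8.5560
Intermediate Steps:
m(Y, S) = -2*S
(-890542 - 3510884)/(m(250, -924) + (-1045 + 538)*(-1011)) = (-890542 - 3510884)/(-2*(-924) + (-1045 + 538)*(-1011)) = -4401426/(1848 - 507*(-1011)) = -4401426/(1848 + 512577) = -4401426/514425 = -4401426*1/514425 = -77218/9025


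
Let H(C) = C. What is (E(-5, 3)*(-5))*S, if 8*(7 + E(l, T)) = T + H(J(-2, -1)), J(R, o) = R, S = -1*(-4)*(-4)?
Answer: -550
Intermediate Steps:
S = -16 (S = 4*(-4) = -16)
E(l, T) = -29/4 + T/8 (E(l, T) = -7 + (T - 2)/8 = -7 + (-2 + T)/8 = -7 + (-¼ + T/8) = -29/4 + T/8)
(E(-5, 3)*(-5))*S = ((-29/4 + (⅛)*3)*(-5))*(-16) = ((-29/4 + 3/8)*(-5))*(-16) = -55/8*(-5)*(-16) = (275/8)*(-16) = -550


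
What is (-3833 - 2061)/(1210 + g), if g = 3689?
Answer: -5894/4899 ≈ -1.2031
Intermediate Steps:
(-3833 - 2061)/(1210 + g) = (-3833 - 2061)/(1210 + 3689) = -5894/4899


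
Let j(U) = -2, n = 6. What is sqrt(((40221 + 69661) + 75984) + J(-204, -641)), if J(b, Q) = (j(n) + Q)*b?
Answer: sqrt(317038) ≈ 563.06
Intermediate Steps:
J(b, Q) = b*(-2 + Q) (J(b, Q) = (-2 + Q)*b = b*(-2 + Q))
sqrt(((40221 + 69661) + 75984) + J(-204, -641)) = sqrt(((40221 + 69661) + 75984) - 204*(-2 - 641)) = sqrt((109882 + 75984) - 204*(-643)) = sqrt(185866 + 131172) = sqrt(317038)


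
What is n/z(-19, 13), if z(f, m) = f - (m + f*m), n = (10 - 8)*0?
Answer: 0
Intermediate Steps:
n = 0 (n = 2*0 = 0)
z(f, m) = f - m - f*m (z(f, m) = f + (-m - f*m) = f - m - f*m)
n/z(-19, 13) = 0/(-19 - 1*13 - 1*(-19)*13) = 0/(-19 - 13 + 247) = 0/215 = 0*(1/215) = 0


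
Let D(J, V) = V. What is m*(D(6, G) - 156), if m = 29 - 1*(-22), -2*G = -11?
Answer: -15351/2 ≈ -7675.5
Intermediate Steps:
G = 11/2 (G = -½*(-11) = 11/2 ≈ 5.5000)
m = 51 (m = 29 + 22 = 51)
m*(D(6, G) - 156) = 51*(11/2 - 156) = 51*(-301/2) = -15351/2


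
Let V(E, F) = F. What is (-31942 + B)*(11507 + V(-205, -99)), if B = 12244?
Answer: -224714784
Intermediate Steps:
(-31942 + B)*(11507 + V(-205, -99)) = (-31942 + 12244)*(11507 - 99) = -19698*11408 = -224714784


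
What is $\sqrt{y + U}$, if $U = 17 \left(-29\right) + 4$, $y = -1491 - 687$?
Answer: $i \sqrt{2667} \approx 51.643 i$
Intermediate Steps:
$y = -2178$
$U = -489$ ($U = -493 + 4 = -489$)
$\sqrt{y + U} = \sqrt{-2178 - 489} = \sqrt{-2667} = i \sqrt{2667}$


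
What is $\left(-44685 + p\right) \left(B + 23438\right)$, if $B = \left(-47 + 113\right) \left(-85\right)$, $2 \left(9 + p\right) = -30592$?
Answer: $-1069501720$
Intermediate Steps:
$p = -15305$ ($p = -9 + \frac{1}{2} \left(-30592\right) = -9 - 15296 = -15305$)
$B = -5610$ ($B = 66 \left(-85\right) = -5610$)
$\left(-44685 + p\right) \left(B + 23438\right) = \left(-44685 - 15305\right) \left(-5610 + 23438\right) = \left(-59990\right) 17828 = -1069501720$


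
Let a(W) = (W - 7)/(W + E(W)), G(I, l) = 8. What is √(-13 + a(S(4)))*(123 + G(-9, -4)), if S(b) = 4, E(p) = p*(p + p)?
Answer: 131*I*√471/6 ≈ 473.84*I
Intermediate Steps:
E(p) = 2*p² (E(p) = p*(2*p) = 2*p²)
a(W) = (-7 + W)/(W + 2*W²) (a(W) = (W - 7)/(W + 2*W²) = (-7 + W)/(W + 2*W²))
√(-13 + a(S(4)))*(123 + G(-9, -4)) = √(-13 + (-7 + 4)/(4*(1 + 2*4)))*(123 + 8) = √(-13 + (¼)*(-3)/(1 + 8))*131 = √(-13 + (¼)*(-3)/9)*131 = √(-13 + (¼)*(⅑)*(-3))*131 = √(-13 - 1/12)*131 = √(-157/12)*131 = (I*√471/6)*131 = 131*I*√471/6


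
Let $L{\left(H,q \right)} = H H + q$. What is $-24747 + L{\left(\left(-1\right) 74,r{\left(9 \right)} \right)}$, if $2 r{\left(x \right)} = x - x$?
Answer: $-19271$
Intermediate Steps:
$r{\left(x \right)} = 0$ ($r{\left(x \right)} = \frac{x - x}{2} = \frac{1}{2} \cdot 0 = 0$)
$L{\left(H,q \right)} = q + H^{2}$ ($L{\left(H,q \right)} = H^{2} + q = q + H^{2}$)
$-24747 + L{\left(\left(-1\right) 74,r{\left(9 \right)} \right)} = -24747 + \left(0 + \left(\left(-1\right) 74\right)^{2}\right) = -24747 + \left(0 + \left(-74\right)^{2}\right) = -24747 + \left(0 + 5476\right) = -24747 + 5476 = -19271$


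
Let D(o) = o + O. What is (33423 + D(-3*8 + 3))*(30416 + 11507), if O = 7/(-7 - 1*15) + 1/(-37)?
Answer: 1139842225081/814 ≈ 1.4003e+9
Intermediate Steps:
O = -281/814 (O = 7/(-7 - 15) + 1*(-1/37) = 7/(-22) - 1/37 = 7*(-1/22) - 1/37 = -7/22 - 1/37 = -281/814 ≈ -0.34521)
D(o) = -281/814 + o (D(o) = o - 281/814 = -281/814 + o)
(33423 + D(-3*8 + 3))*(30416 + 11507) = (33423 + (-281/814 + (-3*8 + 3)))*(30416 + 11507) = (33423 + (-281/814 + (-24 + 3)))*41923 = (33423 + (-281/814 - 21))*41923 = (33423 - 17375/814)*41923 = (27188947/814)*41923 = 1139842225081/814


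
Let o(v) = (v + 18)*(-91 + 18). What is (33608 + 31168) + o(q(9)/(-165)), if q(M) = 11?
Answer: 952003/15 ≈ 63467.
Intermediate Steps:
o(v) = -1314 - 73*v (o(v) = (18 + v)*(-73) = -1314 - 73*v)
(33608 + 31168) + o(q(9)/(-165)) = (33608 + 31168) + (-1314 - 803/(-165)) = 64776 + (-1314 - 803*(-1)/165) = 64776 + (-1314 - 73*(-1/15)) = 64776 + (-1314 + 73/15) = 64776 - 19637/15 = 952003/15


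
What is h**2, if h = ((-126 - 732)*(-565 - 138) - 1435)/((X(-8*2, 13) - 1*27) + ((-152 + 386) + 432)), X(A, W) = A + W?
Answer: 362089824121/404496 ≈ 8.9516e+5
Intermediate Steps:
h = 601739/636 (h = ((-126 - 732)*(-565 - 138) - 1435)/(((-8*2 + 13) - 1*27) + ((-152 + 386) + 432)) = (-858*(-703) - 1435)/(((-16 + 13) - 27) + (234 + 432)) = (603174 - 1435)/((-3 - 27) + 666) = 601739/(-30 + 666) = 601739/636 ≈ 946.13)
h**2 = (601739/636)**2 = 362089824121/404496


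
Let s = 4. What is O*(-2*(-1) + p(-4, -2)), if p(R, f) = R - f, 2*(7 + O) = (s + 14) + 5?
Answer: 0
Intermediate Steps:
O = 9/2 (O = -7 + ((4 + 14) + 5)/2 = -7 + (18 + 5)/2 = -7 + (½)*23 = -7 + 23/2 = 9/2 ≈ 4.5000)
O*(-2*(-1) + p(-4, -2)) = 9*(-2*(-1) + (-4 - 1*(-2)))/2 = 9*(2 + (-4 + 2))/2 = 9*(2 - 2)/2 = (9/2)*0 = 0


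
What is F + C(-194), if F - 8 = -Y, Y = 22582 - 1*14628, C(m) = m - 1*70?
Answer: -8210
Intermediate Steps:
C(m) = -70 + m (C(m) = m - 70 = -70 + m)
Y = 7954 (Y = 22582 - 14628 = 7954)
F = -7946 (F = 8 - 1*7954 = 8 - 7954 = -7946)
F + C(-194) = -7946 + (-70 - 194) = -7946 - 264 = -8210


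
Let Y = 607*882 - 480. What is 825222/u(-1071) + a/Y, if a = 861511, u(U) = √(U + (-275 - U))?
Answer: 861511/534894 - 825222*I*√11/55 ≈ 1.6106 - 49763.0*I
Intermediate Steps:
u(U) = 5*I*√11 (u(U) = √(-275) = 5*I*√11)
Y = 534894 (Y = 535374 - 480 = 534894)
825222/u(-1071) + a/Y = 825222/((5*I*√11)) + 861511/534894 = 825222*(-I*√11/55) + 861511*(1/534894) = -825222*I*√11/55 + 861511/534894 = 861511/534894 - 825222*I*√11/55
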